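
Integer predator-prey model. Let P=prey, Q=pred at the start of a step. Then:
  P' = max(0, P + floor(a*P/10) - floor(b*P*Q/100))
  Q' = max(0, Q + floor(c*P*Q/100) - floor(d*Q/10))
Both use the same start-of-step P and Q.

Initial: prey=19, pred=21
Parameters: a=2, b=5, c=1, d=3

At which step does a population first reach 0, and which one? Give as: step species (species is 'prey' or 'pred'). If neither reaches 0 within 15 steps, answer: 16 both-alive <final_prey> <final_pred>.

Answer: 16 both-alive 1 3

Derivation:
Step 1: prey: 19+3-19=3; pred: 21+3-6=18
Step 2: prey: 3+0-2=1; pred: 18+0-5=13
Step 3: prey: 1+0-0=1; pred: 13+0-3=10
Step 4: prey: 1+0-0=1; pred: 10+0-3=7
Step 5: prey: 1+0-0=1; pred: 7+0-2=5
Step 6: prey: 1+0-0=1; pred: 5+0-1=4
Step 7: prey: 1+0-0=1; pred: 4+0-1=3
Step 8: prey: 1+0-0=1; pred: 3+0-0=3
Steps 9-15: state stable at prey=1, pred=3 (no change)
No extinction within 15 steps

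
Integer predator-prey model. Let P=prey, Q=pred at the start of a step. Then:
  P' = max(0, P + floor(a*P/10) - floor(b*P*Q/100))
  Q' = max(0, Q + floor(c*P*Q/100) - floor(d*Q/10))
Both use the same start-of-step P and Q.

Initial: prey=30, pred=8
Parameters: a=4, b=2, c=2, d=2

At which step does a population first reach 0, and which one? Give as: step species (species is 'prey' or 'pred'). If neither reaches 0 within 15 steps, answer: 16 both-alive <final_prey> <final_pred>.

Step 1: prey: 30+12-4=38; pred: 8+4-1=11
Step 2: prey: 38+15-8=45; pred: 11+8-2=17
Step 3: prey: 45+18-15=48; pred: 17+15-3=29
Step 4: prey: 48+19-27=40; pred: 29+27-5=51
Step 5: prey: 40+16-40=16; pred: 51+40-10=81
Step 6: prey: 16+6-25=0; pred: 81+25-16=90
First extinction: prey at step 6

Answer: 6 prey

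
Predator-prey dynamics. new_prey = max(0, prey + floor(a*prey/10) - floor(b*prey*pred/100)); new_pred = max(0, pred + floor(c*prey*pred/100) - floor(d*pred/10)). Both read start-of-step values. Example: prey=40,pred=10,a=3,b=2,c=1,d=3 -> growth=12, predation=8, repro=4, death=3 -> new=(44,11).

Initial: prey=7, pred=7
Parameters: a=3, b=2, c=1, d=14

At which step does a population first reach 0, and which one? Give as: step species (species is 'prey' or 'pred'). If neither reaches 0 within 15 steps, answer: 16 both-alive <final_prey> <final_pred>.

Answer: 1 pred

Derivation:
Step 1: prey: 7+2-0=9; pred: 7+0-9=0
First extinction: pred at step 1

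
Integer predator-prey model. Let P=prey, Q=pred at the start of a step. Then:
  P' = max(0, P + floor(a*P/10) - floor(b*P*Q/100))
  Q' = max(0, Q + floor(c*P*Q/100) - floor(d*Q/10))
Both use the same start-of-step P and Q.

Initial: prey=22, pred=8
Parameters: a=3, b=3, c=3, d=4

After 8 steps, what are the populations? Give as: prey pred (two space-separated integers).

Answer: 4 13

Derivation:
Step 1: prey: 22+6-5=23; pred: 8+5-3=10
Step 2: prey: 23+6-6=23; pred: 10+6-4=12
Step 3: prey: 23+6-8=21; pred: 12+8-4=16
Step 4: prey: 21+6-10=17; pred: 16+10-6=20
Step 5: prey: 17+5-10=12; pred: 20+10-8=22
Step 6: prey: 12+3-7=8; pred: 22+7-8=21
Step 7: prey: 8+2-5=5; pred: 21+5-8=18
Step 8: prey: 5+1-2=4; pred: 18+2-7=13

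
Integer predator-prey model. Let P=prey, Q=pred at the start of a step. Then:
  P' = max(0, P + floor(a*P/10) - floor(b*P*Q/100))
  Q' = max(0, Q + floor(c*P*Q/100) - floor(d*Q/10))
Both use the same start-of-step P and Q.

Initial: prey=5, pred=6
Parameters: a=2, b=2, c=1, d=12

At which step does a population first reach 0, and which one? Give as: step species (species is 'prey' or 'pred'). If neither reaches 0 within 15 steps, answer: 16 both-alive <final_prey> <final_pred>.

Answer: 1 pred

Derivation:
Step 1: prey: 5+1-0=6; pred: 6+0-7=0
First extinction: pred at step 1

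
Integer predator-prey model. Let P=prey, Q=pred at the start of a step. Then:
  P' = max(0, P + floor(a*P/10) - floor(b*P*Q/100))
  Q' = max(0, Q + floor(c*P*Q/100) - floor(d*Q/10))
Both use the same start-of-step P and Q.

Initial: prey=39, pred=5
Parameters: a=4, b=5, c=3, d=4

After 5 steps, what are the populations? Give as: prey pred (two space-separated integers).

Step 1: prey: 39+15-9=45; pred: 5+5-2=8
Step 2: prey: 45+18-18=45; pred: 8+10-3=15
Step 3: prey: 45+18-33=30; pred: 15+20-6=29
Step 4: prey: 30+12-43=0; pred: 29+26-11=44
Step 5: prey: 0+0-0=0; pred: 44+0-17=27

Answer: 0 27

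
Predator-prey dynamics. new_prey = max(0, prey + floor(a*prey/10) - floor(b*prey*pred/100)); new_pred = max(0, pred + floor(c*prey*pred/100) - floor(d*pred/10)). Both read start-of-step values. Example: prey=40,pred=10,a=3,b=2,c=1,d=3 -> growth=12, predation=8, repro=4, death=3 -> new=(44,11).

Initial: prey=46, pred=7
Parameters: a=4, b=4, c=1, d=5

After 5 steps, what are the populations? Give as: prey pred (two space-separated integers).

Step 1: prey: 46+18-12=52; pred: 7+3-3=7
Step 2: prey: 52+20-14=58; pred: 7+3-3=7
Step 3: prey: 58+23-16=65; pred: 7+4-3=8
Step 4: prey: 65+26-20=71; pred: 8+5-4=9
Step 5: prey: 71+28-25=74; pred: 9+6-4=11

Answer: 74 11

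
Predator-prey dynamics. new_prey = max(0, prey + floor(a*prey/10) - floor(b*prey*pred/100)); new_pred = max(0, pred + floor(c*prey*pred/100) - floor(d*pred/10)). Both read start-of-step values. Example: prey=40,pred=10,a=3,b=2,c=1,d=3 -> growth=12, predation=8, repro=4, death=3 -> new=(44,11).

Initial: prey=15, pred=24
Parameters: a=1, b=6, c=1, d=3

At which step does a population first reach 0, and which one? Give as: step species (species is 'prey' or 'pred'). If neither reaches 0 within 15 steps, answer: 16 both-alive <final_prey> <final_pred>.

Step 1: prey: 15+1-21=0; pred: 24+3-7=20
First extinction: prey at step 1

Answer: 1 prey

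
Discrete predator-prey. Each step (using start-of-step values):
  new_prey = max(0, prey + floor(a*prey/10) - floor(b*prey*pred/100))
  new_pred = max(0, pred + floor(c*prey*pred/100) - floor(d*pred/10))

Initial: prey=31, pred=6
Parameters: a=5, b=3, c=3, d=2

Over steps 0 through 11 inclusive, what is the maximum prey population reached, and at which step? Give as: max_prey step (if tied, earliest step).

Answer: 49 2

Derivation:
Step 1: prey: 31+15-5=41; pred: 6+5-1=10
Step 2: prey: 41+20-12=49; pred: 10+12-2=20
Step 3: prey: 49+24-29=44; pred: 20+29-4=45
Step 4: prey: 44+22-59=7; pred: 45+59-9=95
Step 5: prey: 7+3-19=0; pred: 95+19-19=95
Step 6: prey: 0+0-0=0; pred: 95+0-19=76
Step 7: prey: 0+0-0=0; pred: 76+0-15=61
Step 8: prey: 0+0-0=0; pred: 61+0-12=49
Step 9: prey: 0+0-0=0; pred: 49+0-9=40
Step 10: prey: 0+0-0=0; pred: 40+0-8=32
Step 11: prey: 0+0-0=0; pred: 32+0-6=26
Max prey = 49 at step 2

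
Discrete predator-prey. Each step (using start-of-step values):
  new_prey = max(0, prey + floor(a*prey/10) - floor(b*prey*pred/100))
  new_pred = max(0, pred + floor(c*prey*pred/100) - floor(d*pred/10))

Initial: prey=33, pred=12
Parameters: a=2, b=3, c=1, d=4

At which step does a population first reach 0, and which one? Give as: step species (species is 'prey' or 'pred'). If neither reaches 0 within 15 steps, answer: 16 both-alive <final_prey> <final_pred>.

Step 1: prey: 33+6-11=28; pred: 12+3-4=11
Step 2: prey: 28+5-9=24; pred: 11+3-4=10
Step 3: prey: 24+4-7=21; pred: 10+2-4=8
Step 4: prey: 21+4-5=20; pred: 8+1-3=6
Step 5: prey: 20+4-3=21; pred: 6+1-2=5
Step 6: prey: 21+4-3=22; pred: 5+1-2=4
Step 7: prey: 22+4-2=24; pred: 4+0-1=3
Step 8: prey: 24+4-2=26; pred: 3+0-1=2
Step 9: prey: 26+5-1=30; pred: 2+0-0=2
Step 10: prey: 30+6-1=35; pred: 2+0-0=2
Step 11: prey: 35+7-2=40; pred: 2+0-0=2
Step 12: prey: 40+8-2=46; pred: 2+0-0=2
Step 13: prey: 46+9-2=53; pred: 2+0-0=2
Step 14: prey: 53+10-3=60; pred: 2+1-0=3
Step 15: prey: 60+12-5=67; pred: 3+1-1=3
No extinction within 15 steps

Answer: 16 both-alive 67 3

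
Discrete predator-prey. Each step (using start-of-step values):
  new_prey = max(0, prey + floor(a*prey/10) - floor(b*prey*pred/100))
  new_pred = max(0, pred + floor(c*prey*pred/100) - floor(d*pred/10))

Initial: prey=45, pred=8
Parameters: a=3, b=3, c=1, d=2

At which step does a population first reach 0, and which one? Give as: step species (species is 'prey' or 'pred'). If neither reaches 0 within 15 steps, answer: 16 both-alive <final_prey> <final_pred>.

Step 1: prey: 45+13-10=48; pred: 8+3-1=10
Step 2: prey: 48+14-14=48; pred: 10+4-2=12
Step 3: prey: 48+14-17=45; pred: 12+5-2=15
Step 4: prey: 45+13-20=38; pred: 15+6-3=18
Step 5: prey: 38+11-20=29; pred: 18+6-3=21
Step 6: prey: 29+8-18=19; pred: 21+6-4=23
Step 7: prey: 19+5-13=11; pred: 23+4-4=23
Step 8: prey: 11+3-7=7; pred: 23+2-4=21
Step 9: prey: 7+2-4=5; pred: 21+1-4=18
Step 10: prey: 5+1-2=4; pred: 18+0-3=15
Step 11: prey: 4+1-1=4; pred: 15+0-3=12
Step 12: prey: 4+1-1=4; pred: 12+0-2=10
Step 13: prey: 4+1-1=4; pred: 10+0-2=8
Step 14: prey: 4+1-0=5; pred: 8+0-1=7
Step 15: prey: 5+1-1=5; pred: 7+0-1=6
No extinction within 15 steps

Answer: 16 both-alive 5 6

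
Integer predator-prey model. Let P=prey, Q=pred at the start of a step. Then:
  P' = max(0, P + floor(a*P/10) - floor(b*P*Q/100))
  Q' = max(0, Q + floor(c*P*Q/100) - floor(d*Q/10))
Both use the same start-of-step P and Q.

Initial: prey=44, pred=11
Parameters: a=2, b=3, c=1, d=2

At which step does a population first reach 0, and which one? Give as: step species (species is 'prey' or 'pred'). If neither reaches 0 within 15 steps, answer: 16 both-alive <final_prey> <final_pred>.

Answer: 16 both-alive 9 4

Derivation:
Step 1: prey: 44+8-14=38; pred: 11+4-2=13
Step 2: prey: 38+7-14=31; pred: 13+4-2=15
Step 3: prey: 31+6-13=24; pred: 15+4-3=16
Step 4: prey: 24+4-11=17; pred: 16+3-3=16
Step 5: prey: 17+3-8=12; pred: 16+2-3=15
Step 6: prey: 12+2-5=9; pred: 15+1-3=13
Step 7: prey: 9+1-3=7; pred: 13+1-2=12
Step 8: prey: 7+1-2=6; pred: 12+0-2=10
Step 9: prey: 6+1-1=6; pred: 10+0-2=8
Step 10: prey: 6+1-1=6; pred: 8+0-1=7
Step 11: prey: 6+1-1=6; pred: 7+0-1=6
Step 12: prey: 6+1-1=6; pred: 6+0-1=5
Step 13: prey: 6+1-0=7; pred: 5+0-1=4
Step 14: prey: 7+1-0=8; pred: 4+0-0=4
Step 15: prey: 8+1-0=9; pred: 4+0-0=4
No extinction within 15 steps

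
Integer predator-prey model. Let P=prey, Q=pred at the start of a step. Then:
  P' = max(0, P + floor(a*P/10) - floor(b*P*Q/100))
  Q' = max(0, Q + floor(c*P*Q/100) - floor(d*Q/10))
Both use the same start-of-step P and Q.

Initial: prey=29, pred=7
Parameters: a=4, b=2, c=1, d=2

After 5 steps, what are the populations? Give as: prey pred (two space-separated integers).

Answer: 69 23

Derivation:
Step 1: prey: 29+11-4=36; pred: 7+2-1=8
Step 2: prey: 36+14-5=45; pred: 8+2-1=9
Step 3: prey: 45+18-8=55; pred: 9+4-1=12
Step 4: prey: 55+22-13=64; pred: 12+6-2=16
Step 5: prey: 64+25-20=69; pred: 16+10-3=23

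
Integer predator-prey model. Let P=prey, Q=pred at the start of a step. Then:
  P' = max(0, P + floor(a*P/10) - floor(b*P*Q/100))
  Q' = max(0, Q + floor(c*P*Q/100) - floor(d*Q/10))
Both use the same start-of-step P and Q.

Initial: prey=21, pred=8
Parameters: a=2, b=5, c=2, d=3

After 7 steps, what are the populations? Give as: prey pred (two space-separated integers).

Step 1: prey: 21+4-8=17; pred: 8+3-2=9
Step 2: prey: 17+3-7=13; pred: 9+3-2=10
Step 3: prey: 13+2-6=9; pred: 10+2-3=9
Step 4: prey: 9+1-4=6; pred: 9+1-2=8
Step 5: prey: 6+1-2=5; pred: 8+0-2=6
Step 6: prey: 5+1-1=5; pred: 6+0-1=5
Step 7: prey: 5+1-1=5; pred: 5+0-1=4

Answer: 5 4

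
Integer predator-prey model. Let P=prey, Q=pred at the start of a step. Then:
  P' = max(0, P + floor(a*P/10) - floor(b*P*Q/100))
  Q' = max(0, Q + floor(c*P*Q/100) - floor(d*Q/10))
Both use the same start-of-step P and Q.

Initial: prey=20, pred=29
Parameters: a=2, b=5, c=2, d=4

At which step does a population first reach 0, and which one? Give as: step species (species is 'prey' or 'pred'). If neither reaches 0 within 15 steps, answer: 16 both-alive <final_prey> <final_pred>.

Answer: 1 prey

Derivation:
Step 1: prey: 20+4-29=0; pred: 29+11-11=29
First extinction: prey at step 1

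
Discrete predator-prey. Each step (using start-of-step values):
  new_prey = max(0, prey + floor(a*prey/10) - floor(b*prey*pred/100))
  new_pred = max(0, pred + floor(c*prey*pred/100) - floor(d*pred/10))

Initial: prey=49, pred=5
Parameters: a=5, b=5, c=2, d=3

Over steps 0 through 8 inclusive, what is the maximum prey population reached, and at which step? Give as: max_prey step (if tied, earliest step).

Answer: 67 2

Derivation:
Step 1: prey: 49+24-12=61; pred: 5+4-1=8
Step 2: prey: 61+30-24=67; pred: 8+9-2=15
Step 3: prey: 67+33-50=50; pred: 15+20-4=31
Step 4: prey: 50+25-77=0; pred: 31+31-9=53
Step 5: prey: 0+0-0=0; pred: 53+0-15=38
Step 6: prey: 0+0-0=0; pred: 38+0-11=27
Step 7: prey: 0+0-0=0; pred: 27+0-8=19
Step 8: prey: 0+0-0=0; pred: 19+0-5=14
Max prey = 67 at step 2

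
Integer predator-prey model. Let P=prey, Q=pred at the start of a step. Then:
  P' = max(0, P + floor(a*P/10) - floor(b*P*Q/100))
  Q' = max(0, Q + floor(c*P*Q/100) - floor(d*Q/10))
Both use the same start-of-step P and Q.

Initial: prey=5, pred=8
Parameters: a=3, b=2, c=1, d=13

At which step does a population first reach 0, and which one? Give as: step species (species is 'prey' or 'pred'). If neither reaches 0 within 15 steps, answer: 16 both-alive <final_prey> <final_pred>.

Step 1: prey: 5+1-0=6; pred: 8+0-10=0
First extinction: pred at step 1

Answer: 1 pred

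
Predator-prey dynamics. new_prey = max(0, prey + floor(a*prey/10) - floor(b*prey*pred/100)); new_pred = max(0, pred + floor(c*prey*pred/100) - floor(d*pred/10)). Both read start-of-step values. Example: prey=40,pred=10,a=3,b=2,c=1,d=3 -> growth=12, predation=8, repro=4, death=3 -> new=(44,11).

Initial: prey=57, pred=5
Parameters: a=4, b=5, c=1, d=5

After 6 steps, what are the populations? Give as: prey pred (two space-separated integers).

Step 1: prey: 57+22-14=65; pred: 5+2-2=5
Step 2: prey: 65+26-16=75; pred: 5+3-2=6
Step 3: prey: 75+30-22=83; pred: 6+4-3=7
Step 4: prey: 83+33-29=87; pred: 7+5-3=9
Step 5: prey: 87+34-39=82; pred: 9+7-4=12
Step 6: prey: 82+32-49=65; pred: 12+9-6=15

Answer: 65 15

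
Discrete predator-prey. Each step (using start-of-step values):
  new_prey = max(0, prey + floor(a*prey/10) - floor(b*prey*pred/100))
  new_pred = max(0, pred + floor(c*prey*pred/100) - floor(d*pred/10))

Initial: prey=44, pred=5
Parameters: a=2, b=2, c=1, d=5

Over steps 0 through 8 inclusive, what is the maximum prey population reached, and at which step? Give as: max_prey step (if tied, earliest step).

Step 1: prey: 44+8-4=48; pred: 5+2-2=5
Step 2: prey: 48+9-4=53; pred: 5+2-2=5
Step 3: prey: 53+10-5=58; pred: 5+2-2=5
Step 4: prey: 58+11-5=64; pred: 5+2-2=5
Step 5: prey: 64+12-6=70; pred: 5+3-2=6
Step 6: prey: 70+14-8=76; pred: 6+4-3=7
Step 7: prey: 76+15-10=81; pred: 7+5-3=9
Step 8: prey: 81+16-14=83; pred: 9+7-4=12
Max prey = 83 at step 8

Answer: 83 8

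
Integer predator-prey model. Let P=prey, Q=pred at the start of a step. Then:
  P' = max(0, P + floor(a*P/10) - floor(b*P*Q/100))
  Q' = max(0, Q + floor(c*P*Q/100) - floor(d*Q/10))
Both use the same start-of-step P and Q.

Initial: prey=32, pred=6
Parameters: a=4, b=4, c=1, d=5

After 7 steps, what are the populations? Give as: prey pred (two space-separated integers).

Answer: 143 8

Derivation:
Step 1: prey: 32+12-7=37; pred: 6+1-3=4
Step 2: prey: 37+14-5=46; pred: 4+1-2=3
Step 3: prey: 46+18-5=59; pred: 3+1-1=3
Step 4: prey: 59+23-7=75; pred: 3+1-1=3
Step 5: prey: 75+30-9=96; pred: 3+2-1=4
Step 6: prey: 96+38-15=119; pred: 4+3-2=5
Step 7: prey: 119+47-23=143; pred: 5+5-2=8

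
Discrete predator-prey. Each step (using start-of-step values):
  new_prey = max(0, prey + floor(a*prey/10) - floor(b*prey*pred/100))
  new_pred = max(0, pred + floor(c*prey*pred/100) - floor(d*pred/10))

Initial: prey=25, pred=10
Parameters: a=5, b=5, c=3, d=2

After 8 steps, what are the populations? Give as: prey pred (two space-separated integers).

Answer: 0 14

Derivation:
Step 1: prey: 25+12-12=25; pred: 10+7-2=15
Step 2: prey: 25+12-18=19; pred: 15+11-3=23
Step 3: prey: 19+9-21=7; pred: 23+13-4=32
Step 4: prey: 7+3-11=0; pred: 32+6-6=32
Step 5: prey: 0+0-0=0; pred: 32+0-6=26
Step 6: prey: 0+0-0=0; pred: 26+0-5=21
Step 7: prey: 0+0-0=0; pred: 21+0-4=17
Step 8: prey: 0+0-0=0; pred: 17+0-3=14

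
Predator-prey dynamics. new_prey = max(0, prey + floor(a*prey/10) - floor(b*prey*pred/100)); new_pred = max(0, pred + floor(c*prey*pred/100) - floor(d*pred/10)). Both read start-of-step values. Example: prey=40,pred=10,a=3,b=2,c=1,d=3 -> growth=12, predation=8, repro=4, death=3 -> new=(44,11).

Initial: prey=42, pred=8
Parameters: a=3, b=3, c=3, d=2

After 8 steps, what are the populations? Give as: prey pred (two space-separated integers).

Answer: 0 29

Derivation:
Step 1: prey: 42+12-10=44; pred: 8+10-1=17
Step 2: prey: 44+13-22=35; pred: 17+22-3=36
Step 3: prey: 35+10-37=8; pred: 36+37-7=66
Step 4: prey: 8+2-15=0; pred: 66+15-13=68
Step 5: prey: 0+0-0=0; pred: 68+0-13=55
Step 6: prey: 0+0-0=0; pred: 55+0-11=44
Step 7: prey: 0+0-0=0; pred: 44+0-8=36
Step 8: prey: 0+0-0=0; pred: 36+0-7=29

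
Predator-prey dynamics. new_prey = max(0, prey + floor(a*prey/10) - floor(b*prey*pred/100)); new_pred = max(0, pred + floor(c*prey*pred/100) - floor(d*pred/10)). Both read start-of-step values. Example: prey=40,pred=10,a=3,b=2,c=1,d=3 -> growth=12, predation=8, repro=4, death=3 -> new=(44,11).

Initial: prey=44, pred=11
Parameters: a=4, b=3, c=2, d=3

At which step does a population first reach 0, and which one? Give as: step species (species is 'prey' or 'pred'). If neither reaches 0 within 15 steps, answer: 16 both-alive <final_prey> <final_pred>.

Answer: 5 prey

Derivation:
Step 1: prey: 44+17-14=47; pred: 11+9-3=17
Step 2: prey: 47+18-23=42; pred: 17+15-5=27
Step 3: prey: 42+16-34=24; pred: 27+22-8=41
Step 4: prey: 24+9-29=4; pred: 41+19-12=48
Step 5: prey: 4+1-5=0; pred: 48+3-14=37
First extinction: prey at step 5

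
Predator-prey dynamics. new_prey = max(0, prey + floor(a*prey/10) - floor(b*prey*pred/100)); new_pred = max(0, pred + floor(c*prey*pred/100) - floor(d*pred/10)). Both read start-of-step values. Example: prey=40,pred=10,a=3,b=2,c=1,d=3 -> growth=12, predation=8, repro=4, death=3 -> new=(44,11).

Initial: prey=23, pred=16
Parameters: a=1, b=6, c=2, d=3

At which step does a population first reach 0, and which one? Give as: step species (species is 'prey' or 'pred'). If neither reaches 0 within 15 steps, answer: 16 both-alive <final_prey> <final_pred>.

Step 1: prey: 23+2-22=3; pred: 16+7-4=19
Step 2: prey: 3+0-3=0; pred: 19+1-5=15
First extinction: prey at step 2

Answer: 2 prey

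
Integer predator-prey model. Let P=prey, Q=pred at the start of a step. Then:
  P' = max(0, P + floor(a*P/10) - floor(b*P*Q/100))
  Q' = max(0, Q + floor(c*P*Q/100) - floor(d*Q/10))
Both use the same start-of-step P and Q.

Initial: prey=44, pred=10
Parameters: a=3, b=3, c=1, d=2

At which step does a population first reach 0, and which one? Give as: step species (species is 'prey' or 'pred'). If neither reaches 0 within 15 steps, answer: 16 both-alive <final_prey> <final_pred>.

Step 1: prey: 44+13-13=44; pred: 10+4-2=12
Step 2: prey: 44+13-15=42; pred: 12+5-2=15
Step 3: prey: 42+12-18=36; pred: 15+6-3=18
Step 4: prey: 36+10-19=27; pred: 18+6-3=21
Step 5: prey: 27+8-17=18; pred: 21+5-4=22
Step 6: prey: 18+5-11=12; pred: 22+3-4=21
Step 7: prey: 12+3-7=8; pred: 21+2-4=19
Step 8: prey: 8+2-4=6; pred: 19+1-3=17
Step 9: prey: 6+1-3=4; pred: 17+1-3=15
Step 10: prey: 4+1-1=4; pred: 15+0-3=12
Step 11: prey: 4+1-1=4; pred: 12+0-2=10
Step 12: prey: 4+1-1=4; pred: 10+0-2=8
Step 13: prey: 4+1-0=5; pred: 8+0-1=7
Step 14: prey: 5+1-1=5; pred: 7+0-1=6
Step 15: prey: 5+1-0=6; pred: 6+0-1=5
No extinction within 15 steps

Answer: 16 both-alive 6 5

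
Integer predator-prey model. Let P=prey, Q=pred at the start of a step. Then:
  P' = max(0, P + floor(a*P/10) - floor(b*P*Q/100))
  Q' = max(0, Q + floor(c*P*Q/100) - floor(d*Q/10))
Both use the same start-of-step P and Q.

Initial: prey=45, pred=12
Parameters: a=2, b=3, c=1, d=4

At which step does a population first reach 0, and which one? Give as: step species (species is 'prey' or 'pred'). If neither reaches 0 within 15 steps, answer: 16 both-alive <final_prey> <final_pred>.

Step 1: prey: 45+9-16=38; pred: 12+5-4=13
Step 2: prey: 38+7-14=31; pred: 13+4-5=12
Step 3: prey: 31+6-11=26; pred: 12+3-4=11
Step 4: prey: 26+5-8=23; pred: 11+2-4=9
Step 5: prey: 23+4-6=21; pred: 9+2-3=8
Step 6: prey: 21+4-5=20; pred: 8+1-3=6
Step 7: prey: 20+4-3=21; pred: 6+1-2=5
Step 8: prey: 21+4-3=22; pred: 5+1-2=4
Step 9: prey: 22+4-2=24; pred: 4+0-1=3
Step 10: prey: 24+4-2=26; pred: 3+0-1=2
Step 11: prey: 26+5-1=30; pred: 2+0-0=2
Step 12: prey: 30+6-1=35; pred: 2+0-0=2
Step 13: prey: 35+7-2=40; pred: 2+0-0=2
Step 14: prey: 40+8-2=46; pred: 2+0-0=2
Step 15: prey: 46+9-2=53; pred: 2+0-0=2
No extinction within 15 steps

Answer: 16 both-alive 53 2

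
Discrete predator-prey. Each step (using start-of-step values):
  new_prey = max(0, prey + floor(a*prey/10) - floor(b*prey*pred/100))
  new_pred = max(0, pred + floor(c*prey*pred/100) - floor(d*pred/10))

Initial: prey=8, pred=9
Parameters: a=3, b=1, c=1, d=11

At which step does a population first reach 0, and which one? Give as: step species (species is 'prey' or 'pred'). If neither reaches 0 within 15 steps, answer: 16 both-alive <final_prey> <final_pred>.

Step 1: prey: 8+2-0=10; pred: 9+0-9=0
First extinction: pred at step 1

Answer: 1 pred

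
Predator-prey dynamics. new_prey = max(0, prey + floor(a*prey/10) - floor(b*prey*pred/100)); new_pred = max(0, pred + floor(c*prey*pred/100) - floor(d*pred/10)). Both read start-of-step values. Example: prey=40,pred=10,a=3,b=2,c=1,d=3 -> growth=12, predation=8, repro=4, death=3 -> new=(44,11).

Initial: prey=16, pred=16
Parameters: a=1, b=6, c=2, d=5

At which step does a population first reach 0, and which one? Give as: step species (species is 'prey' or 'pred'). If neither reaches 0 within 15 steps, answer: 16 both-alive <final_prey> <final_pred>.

Answer: 16 both-alive 1 1

Derivation:
Step 1: prey: 16+1-15=2; pred: 16+5-8=13
Step 2: prey: 2+0-1=1; pred: 13+0-6=7
Step 3: prey: 1+0-0=1; pred: 7+0-3=4
Step 4: prey: 1+0-0=1; pred: 4+0-2=2
Step 5: prey: 1+0-0=1; pred: 2+0-1=1
Step 6: prey: 1+0-0=1; pred: 1+0-0=1
Steps 7-15: state stable at prey=1, pred=1 (no change)
No extinction within 15 steps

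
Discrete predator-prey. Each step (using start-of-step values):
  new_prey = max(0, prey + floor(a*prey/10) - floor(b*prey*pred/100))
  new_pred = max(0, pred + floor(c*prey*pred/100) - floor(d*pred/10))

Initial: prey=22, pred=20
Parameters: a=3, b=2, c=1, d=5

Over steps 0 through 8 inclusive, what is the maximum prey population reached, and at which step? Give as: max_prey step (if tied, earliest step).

Answer: 65 8

Derivation:
Step 1: prey: 22+6-8=20; pred: 20+4-10=14
Step 2: prey: 20+6-5=21; pred: 14+2-7=9
Step 3: prey: 21+6-3=24; pred: 9+1-4=6
Step 4: prey: 24+7-2=29; pred: 6+1-3=4
Step 5: prey: 29+8-2=35; pred: 4+1-2=3
Step 6: prey: 35+10-2=43; pred: 3+1-1=3
Step 7: prey: 43+12-2=53; pred: 3+1-1=3
Step 8: prey: 53+15-3=65; pred: 3+1-1=3
Max prey = 65 at step 8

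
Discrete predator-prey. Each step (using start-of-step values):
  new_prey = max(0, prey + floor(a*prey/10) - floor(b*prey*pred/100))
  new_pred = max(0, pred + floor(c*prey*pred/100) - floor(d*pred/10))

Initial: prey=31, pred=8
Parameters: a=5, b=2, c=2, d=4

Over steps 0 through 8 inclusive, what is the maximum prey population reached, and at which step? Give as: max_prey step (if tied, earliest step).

Step 1: prey: 31+15-4=42; pred: 8+4-3=9
Step 2: prey: 42+21-7=56; pred: 9+7-3=13
Step 3: prey: 56+28-14=70; pred: 13+14-5=22
Step 4: prey: 70+35-30=75; pred: 22+30-8=44
Step 5: prey: 75+37-66=46; pred: 44+66-17=93
Step 6: prey: 46+23-85=0; pred: 93+85-37=141
Step 7: prey: 0+0-0=0; pred: 141+0-56=85
Step 8: prey: 0+0-0=0; pred: 85+0-34=51
Max prey = 75 at step 4

Answer: 75 4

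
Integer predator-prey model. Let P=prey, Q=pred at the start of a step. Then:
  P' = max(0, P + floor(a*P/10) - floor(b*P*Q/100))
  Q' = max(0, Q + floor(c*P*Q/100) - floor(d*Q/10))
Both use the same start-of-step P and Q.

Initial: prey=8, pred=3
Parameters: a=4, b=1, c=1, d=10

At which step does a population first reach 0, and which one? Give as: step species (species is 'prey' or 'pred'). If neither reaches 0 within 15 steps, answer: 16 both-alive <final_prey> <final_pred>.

Answer: 1 pred

Derivation:
Step 1: prey: 8+3-0=11; pred: 3+0-3=0
First extinction: pred at step 1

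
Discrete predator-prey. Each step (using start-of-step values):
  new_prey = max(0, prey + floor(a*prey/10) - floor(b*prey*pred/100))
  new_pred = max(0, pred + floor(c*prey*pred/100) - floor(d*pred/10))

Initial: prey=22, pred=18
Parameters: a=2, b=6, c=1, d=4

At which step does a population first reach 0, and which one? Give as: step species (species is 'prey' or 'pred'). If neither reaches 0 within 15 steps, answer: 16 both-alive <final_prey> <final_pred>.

Step 1: prey: 22+4-23=3; pred: 18+3-7=14
Step 2: prey: 3+0-2=1; pred: 14+0-5=9
Step 3: prey: 1+0-0=1; pred: 9+0-3=6
Step 4: prey: 1+0-0=1; pred: 6+0-2=4
Step 5: prey: 1+0-0=1; pred: 4+0-1=3
Step 6: prey: 1+0-0=1; pred: 3+0-1=2
Step 7: prey: 1+0-0=1; pred: 2+0-0=2
Steps 8-15: state stable at prey=1, pred=2 (no change)
No extinction within 15 steps

Answer: 16 both-alive 1 2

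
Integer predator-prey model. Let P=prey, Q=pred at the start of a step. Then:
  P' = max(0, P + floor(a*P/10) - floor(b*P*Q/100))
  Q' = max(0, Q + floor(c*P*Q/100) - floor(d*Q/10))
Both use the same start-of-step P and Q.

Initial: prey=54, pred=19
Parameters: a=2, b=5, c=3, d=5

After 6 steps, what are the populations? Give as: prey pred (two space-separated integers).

Answer: 0 3

Derivation:
Step 1: prey: 54+10-51=13; pred: 19+30-9=40
Step 2: prey: 13+2-26=0; pred: 40+15-20=35
Step 3: prey: 0+0-0=0; pred: 35+0-17=18
Step 4: prey: 0+0-0=0; pred: 18+0-9=9
Step 5: prey: 0+0-0=0; pred: 9+0-4=5
Step 6: prey: 0+0-0=0; pred: 5+0-2=3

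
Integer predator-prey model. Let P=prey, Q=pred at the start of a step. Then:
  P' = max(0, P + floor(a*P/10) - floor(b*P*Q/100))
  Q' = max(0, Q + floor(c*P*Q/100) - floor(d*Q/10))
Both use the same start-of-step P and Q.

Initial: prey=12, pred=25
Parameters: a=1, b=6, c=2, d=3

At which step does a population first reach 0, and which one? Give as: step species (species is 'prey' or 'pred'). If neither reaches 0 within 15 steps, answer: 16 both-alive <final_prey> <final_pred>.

Step 1: prey: 12+1-18=0; pred: 25+6-7=24
First extinction: prey at step 1

Answer: 1 prey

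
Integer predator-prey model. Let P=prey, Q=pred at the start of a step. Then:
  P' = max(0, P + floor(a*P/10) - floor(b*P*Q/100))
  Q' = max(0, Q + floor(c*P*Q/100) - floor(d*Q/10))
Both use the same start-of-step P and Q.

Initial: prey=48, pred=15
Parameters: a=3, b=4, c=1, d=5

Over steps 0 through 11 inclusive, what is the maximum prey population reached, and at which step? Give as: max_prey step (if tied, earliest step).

Step 1: prey: 48+14-28=34; pred: 15+7-7=15
Step 2: prey: 34+10-20=24; pred: 15+5-7=13
Step 3: prey: 24+7-12=19; pred: 13+3-6=10
Step 4: prey: 19+5-7=17; pred: 10+1-5=6
Step 5: prey: 17+5-4=18; pred: 6+1-3=4
Step 6: prey: 18+5-2=21; pred: 4+0-2=2
Step 7: prey: 21+6-1=26; pred: 2+0-1=1
Step 8: prey: 26+7-1=32; pred: 1+0-0=1
Step 9: prey: 32+9-1=40; pred: 1+0-0=1
Step 10: prey: 40+12-1=51; pred: 1+0-0=1
Step 11: prey: 51+15-2=64; pred: 1+0-0=1
Max prey = 64 at step 11

Answer: 64 11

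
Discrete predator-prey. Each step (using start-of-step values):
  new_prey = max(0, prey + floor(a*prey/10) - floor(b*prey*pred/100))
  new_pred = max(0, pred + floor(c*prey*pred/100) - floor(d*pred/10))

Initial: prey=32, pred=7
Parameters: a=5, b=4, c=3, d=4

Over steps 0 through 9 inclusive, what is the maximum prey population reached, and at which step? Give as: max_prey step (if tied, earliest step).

Step 1: prey: 32+16-8=40; pred: 7+6-2=11
Step 2: prey: 40+20-17=43; pred: 11+13-4=20
Step 3: prey: 43+21-34=30; pred: 20+25-8=37
Step 4: prey: 30+15-44=1; pred: 37+33-14=56
Step 5: prey: 1+0-2=0; pred: 56+1-22=35
Step 6: prey: 0+0-0=0; pred: 35+0-14=21
Step 7: prey: 0+0-0=0; pred: 21+0-8=13
Step 8: prey: 0+0-0=0; pred: 13+0-5=8
Step 9: prey: 0+0-0=0; pred: 8+0-3=5
Max prey = 43 at step 2

Answer: 43 2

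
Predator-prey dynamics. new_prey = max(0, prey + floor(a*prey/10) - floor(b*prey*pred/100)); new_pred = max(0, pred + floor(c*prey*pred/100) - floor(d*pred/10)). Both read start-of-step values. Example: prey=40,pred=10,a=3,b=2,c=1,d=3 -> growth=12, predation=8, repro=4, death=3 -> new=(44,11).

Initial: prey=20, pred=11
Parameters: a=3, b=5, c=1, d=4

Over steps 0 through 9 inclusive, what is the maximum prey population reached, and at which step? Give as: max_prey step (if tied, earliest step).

Answer: 30 9

Derivation:
Step 1: prey: 20+6-11=15; pred: 11+2-4=9
Step 2: prey: 15+4-6=13; pred: 9+1-3=7
Step 3: prey: 13+3-4=12; pred: 7+0-2=5
Step 4: prey: 12+3-3=12; pred: 5+0-2=3
Step 5: prey: 12+3-1=14; pred: 3+0-1=2
Step 6: prey: 14+4-1=17; pred: 2+0-0=2
Step 7: prey: 17+5-1=21; pred: 2+0-0=2
Step 8: prey: 21+6-2=25; pred: 2+0-0=2
Step 9: prey: 25+7-2=30; pred: 2+0-0=2
Max prey = 30 at step 9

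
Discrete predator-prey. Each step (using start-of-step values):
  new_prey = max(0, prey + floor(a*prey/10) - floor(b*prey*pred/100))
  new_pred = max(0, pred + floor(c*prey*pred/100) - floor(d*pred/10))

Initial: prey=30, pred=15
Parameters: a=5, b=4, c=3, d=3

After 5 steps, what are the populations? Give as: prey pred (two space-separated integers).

Answer: 0 22

Derivation:
Step 1: prey: 30+15-18=27; pred: 15+13-4=24
Step 2: prey: 27+13-25=15; pred: 24+19-7=36
Step 3: prey: 15+7-21=1; pred: 36+16-10=42
Step 4: prey: 1+0-1=0; pred: 42+1-12=31
Step 5: prey: 0+0-0=0; pred: 31+0-9=22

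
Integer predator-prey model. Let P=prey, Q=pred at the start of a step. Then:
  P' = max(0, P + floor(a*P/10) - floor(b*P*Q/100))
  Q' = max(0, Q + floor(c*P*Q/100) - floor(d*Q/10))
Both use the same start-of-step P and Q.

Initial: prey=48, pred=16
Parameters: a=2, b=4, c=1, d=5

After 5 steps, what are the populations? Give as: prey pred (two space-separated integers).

Step 1: prey: 48+9-30=27; pred: 16+7-8=15
Step 2: prey: 27+5-16=16; pred: 15+4-7=12
Step 3: prey: 16+3-7=12; pred: 12+1-6=7
Step 4: prey: 12+2-3=11; pred: 7+0-3=4
Step 5: prey: 11+2-1=12; pred: 4+0-2=2

Answer: 12 2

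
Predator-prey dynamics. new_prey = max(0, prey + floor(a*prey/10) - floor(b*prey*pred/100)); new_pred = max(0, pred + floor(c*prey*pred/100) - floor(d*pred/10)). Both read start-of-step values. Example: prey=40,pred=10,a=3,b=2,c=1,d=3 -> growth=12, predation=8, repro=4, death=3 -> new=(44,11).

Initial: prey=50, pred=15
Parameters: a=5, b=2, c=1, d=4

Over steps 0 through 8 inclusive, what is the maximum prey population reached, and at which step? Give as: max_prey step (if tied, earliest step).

Answer: 80 3

Derivation:
Step 1: prey: 50+25-15=60; pred: 15+7-6=16
Step 2: prey: 60+30-19=71; pred: 16+9-6=19
Step 3: prey: 71+35-26=80; pred: 19+13-7=25
Step 4: prey: 80+40-40=80; pred: 25+20-10=35
Step 5: prey: 80+40-56=64; pred: 35+28-14=49
Step 6: prey: 64+32-62=34; pred: 49+31-19=61
Step 7: prey: 34+17-41=10; pred: 61+20-24=57
Step 8: prey: 10+5-11=4; pred: 57+5-22=40
Max prey = 80 at step 3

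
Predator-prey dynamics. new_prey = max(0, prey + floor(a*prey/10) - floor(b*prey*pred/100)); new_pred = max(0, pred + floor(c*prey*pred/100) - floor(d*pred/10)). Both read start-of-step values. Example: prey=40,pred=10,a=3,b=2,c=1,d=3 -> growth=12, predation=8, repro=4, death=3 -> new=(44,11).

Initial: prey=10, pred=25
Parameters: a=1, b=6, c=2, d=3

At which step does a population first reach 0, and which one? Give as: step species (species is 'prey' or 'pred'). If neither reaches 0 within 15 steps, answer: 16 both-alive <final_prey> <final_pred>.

Step 1: prey: 10+1-15=0; pred: 25+5-7=23
First extinction: prey at step 1

Answer: 1 prey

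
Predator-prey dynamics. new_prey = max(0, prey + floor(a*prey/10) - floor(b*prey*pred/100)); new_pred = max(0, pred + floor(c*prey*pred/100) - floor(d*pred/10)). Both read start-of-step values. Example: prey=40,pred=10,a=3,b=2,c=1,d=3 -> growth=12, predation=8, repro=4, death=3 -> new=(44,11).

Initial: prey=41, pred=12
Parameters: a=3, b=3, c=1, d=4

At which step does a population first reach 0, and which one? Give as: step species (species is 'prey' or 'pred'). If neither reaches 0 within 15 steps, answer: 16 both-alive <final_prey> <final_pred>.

Step 1: prey: 41+12-14=39; pred: 12+4-4=12
Step 2: prey: 39+11-14=36; pred: 12+4-4=12
Step 3: prey: 36+10-12=34; pred: 12+4-4=12
Step 4: prey: 34+10-12=32; pred: 12+4-4=12
Step 5: prey: 32+9-11=30; pred: 12+3-4=11
Step 6: prey: 30+9-9=30; pred: 11+3-4=10
Step 7: prey: 30+9-9=30; pred: 10+3-4=9
Step 8: prey: 30+9-8=31; pred: 9+2-3=8
Step 9: prey: 31+9-7=33; pred: 8+2-3=7
Step 10: prey: 33+9-6=36; pred: 7+2-2=7
Step 11: prey: 36+10-7=39; pred: 7+2-2=7
Step 12: prey: 39+11-8=42; pred: 7+2-2=7
Step 13: prey: 42+12-8=46; pred: 7+2-2=7
Step 14: prey: 46+13-9=50; pred: 7+3-2=8
Step 15: prey: 50+15-12=53; pred: 8+4-3=9
No extinction within 15 steps

Answer: 16 both-alive 53 9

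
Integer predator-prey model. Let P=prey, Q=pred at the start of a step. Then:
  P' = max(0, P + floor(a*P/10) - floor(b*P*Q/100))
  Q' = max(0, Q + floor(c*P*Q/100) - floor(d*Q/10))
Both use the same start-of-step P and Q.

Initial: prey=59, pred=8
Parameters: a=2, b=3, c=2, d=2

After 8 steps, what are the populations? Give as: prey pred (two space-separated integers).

Step 1: prey: 59+11-14=56; pred: 8+9-1=16
Step 2: prey: 56+11-26=41; pred: 16+17-3=30
Step 3: prey: 41+8-36=13; pred: 30+24-6=48
Step 4: prey: 13+2-18=0; pred: 48+12-9=51
Step 5: prey: 0+0-0=0; pred: 51+0-10=41
Step 6: prey: 0+0-0=0; pred: 41+0-8=33
Step 7: prey: 0+0-0=0; pred: 33+0-6=27
Step 8: prey: 0+0-0=0; pred: 27+0-5=22

Answer: 0 22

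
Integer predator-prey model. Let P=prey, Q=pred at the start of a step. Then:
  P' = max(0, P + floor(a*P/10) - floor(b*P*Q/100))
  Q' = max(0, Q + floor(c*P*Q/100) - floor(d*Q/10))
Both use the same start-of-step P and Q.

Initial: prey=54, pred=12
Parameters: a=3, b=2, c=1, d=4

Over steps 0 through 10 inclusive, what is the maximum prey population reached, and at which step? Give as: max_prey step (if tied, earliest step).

Step 1: prey: 54+16-12=58; pred: 12+6-4=14
Step 2: prey: 58+17-16=59; pred: 14+8-5=17
Step 3: prey: 59+17-20=56; pred: 17+10-6=21
Step 4: prey: 56+16-23=49; pred: 21+11-8=24
Step 5: prey: 49+14-23=40; pred: 24+11-9=26
Step 6: prey: 40+12-20=32; pred: 26+10-10=26
Step 7: prey: 32+9-16=25; pred: 26+8-10=24
Step 8: prey: 25+7-12=20; pred: 24+6-9=21
Step 9: prey: 20+6-8=18; pred: 21+4-8=17
Step 10: prey: 18+5-6=17; pred: 17+3-6=14
Max prey = 59 at step 2

Answer: 59 2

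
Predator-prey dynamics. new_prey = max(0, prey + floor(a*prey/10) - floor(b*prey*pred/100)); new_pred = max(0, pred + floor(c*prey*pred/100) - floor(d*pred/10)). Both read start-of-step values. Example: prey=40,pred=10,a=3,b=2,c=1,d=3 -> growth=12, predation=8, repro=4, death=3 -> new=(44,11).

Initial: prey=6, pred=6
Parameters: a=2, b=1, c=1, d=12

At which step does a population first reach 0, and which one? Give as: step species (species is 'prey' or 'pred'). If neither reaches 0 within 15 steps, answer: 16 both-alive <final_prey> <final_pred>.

Step 1: prey: 6+1-0=7; pred: 6+0-7=0
First extinction: pred at step 1

Answer: 1 pred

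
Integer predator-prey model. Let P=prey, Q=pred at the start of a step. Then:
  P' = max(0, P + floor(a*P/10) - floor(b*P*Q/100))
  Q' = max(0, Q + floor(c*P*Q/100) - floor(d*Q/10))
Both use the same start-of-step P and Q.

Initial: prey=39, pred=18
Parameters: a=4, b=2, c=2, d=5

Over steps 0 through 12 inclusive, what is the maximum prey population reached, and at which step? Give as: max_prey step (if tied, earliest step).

Answer: 40 1

Derivation:
Step 1: prey: 39+15-14=40; pred: 18+14-9=23
Step 2: prey: 40+16-18=38; pred: 23+18-11=30
Step 3: prey: 38+15-22=31; pred: 30+22-15=37
Step 4: prey: 31+12-22=21; pred: 37+22-18=41
Step 5: prey: 21+8-17=12; pred: 41+17-20=38
Step 6: prey: 12+4-9=7; pred: 38+9-19=28
Step 7: prey: 7+2-3=6; pred: 28+3-14=17
Step 8: prey: 6+2-2=6; pred: 17+2-8=11
Step 9: prey: 6+2-1=7; pred: 11+1-5=7
Step 10: prey: 7+2-0=9; pred: 7+0-3=4
Step 11: prey: 9+3-0=12; pred: 4+0-2=2
Step 12: prey: 12+4-0=16; pred: 2+0-1=1
Max prey = 40 at step 1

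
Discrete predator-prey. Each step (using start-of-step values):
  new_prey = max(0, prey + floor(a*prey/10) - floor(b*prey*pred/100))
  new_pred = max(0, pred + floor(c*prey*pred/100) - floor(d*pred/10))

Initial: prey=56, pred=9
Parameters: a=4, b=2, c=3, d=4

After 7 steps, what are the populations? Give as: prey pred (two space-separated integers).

Step 1: prey: 56+22-10=68; pred: 9+15-3=21
Step 2: prey: 68+27-28=67; pred: 21+42-8=55
Step 3: prey: 67+26-73=20; pred: 55+110-22=143
Step 4: prey: 20+8-57=0; pred: 143+85-57=171
Step 5: prey: 0+0-0=0; pred: 171+0-68=103
Step 6: prey: 0+0-0=0; pred: 103+0-41=62
Step 7: prey: 0+0-0=0; pred: 62+0-24=38

Answer: 0 38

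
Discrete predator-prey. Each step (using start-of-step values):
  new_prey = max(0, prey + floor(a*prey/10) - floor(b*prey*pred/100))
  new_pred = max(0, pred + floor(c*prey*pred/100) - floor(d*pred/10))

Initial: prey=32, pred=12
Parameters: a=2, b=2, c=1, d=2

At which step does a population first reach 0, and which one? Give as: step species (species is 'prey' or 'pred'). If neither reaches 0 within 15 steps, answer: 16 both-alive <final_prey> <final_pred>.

Answer: 16 both-alive 11 8

Derivation:
Step 1: prey: 32+6-7=31; pred: 12+3-2=13
Step 2: prey: 31+6-8=29; pred: 13+4-2=15
Step 3: prey: 29+5-8=26; pred: 15+4-3=16
Step 4: prey: 26+5-8=23; pred: 16+4-3=17
Step 5: prey: 23+4-7=20; pred: 17+3-3=17
Step 6: prey: 20+4-6=18; pred: 17+3-3=17
Step 7: prey: 18+3-6=15; pred: 17+3-3=17
Step 8: prey: 15+3-5=13; pred: 17+2-3=16
Step 9: prey: 13+2-4=11; pred: 16+2-3=15
Step 10: prey: 11+2-3=10; pred: 15+1-3=13
Step 11: prey: 10+2-2=10; pred: 13+1-2=12
Step 12: prey: 10+2-2=10; pred: 12+1-2=11
Step 13: prey: 10+2-2=10; pred: 11+1-2=10
Step 14: prey: 10+2-2=10; pred: 10+1-2=9
Step 15: prey: 10+2-1=11; pred: 9+0-1=8
No extinction within 15 steps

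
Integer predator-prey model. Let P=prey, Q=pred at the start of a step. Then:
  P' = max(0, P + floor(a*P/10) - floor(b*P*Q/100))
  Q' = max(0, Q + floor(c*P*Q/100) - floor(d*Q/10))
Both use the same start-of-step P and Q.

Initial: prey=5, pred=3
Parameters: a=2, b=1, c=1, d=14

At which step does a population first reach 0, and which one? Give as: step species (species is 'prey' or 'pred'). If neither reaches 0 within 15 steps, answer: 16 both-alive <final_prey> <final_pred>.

Step 1: prey: 5+1-0=6; pred: 3+0-4=0
First extinction: pred at step 1

Answer: 1 pred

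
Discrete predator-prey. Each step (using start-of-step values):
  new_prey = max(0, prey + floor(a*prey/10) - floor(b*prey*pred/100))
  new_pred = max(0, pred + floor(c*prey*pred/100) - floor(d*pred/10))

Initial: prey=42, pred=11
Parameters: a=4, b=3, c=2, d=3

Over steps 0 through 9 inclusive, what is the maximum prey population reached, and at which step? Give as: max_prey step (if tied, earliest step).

Step 1: prey: 42+16-13=45; pred: 11+9-3=17
Step 2: prey: 45+18-22=41; pred: 17+15-5=27
Step 3: prey: 41+16-33=24; pred: 27+22-8=41
Step 4: prey: 24+9-29=4; pred: 41+19-12=48
Step 5: prey: 4+1-5=0; pred: 48+3-14=37
Step 6: prey: 0+0-0=0; pred: 37+0-11=26
Step 7: prey: 0+0-0=0; pred: 26+0-7=19
Step 8: prey: 0+0-0=0; pred: 19+0-5=14
Step 9: prey: 0+0-0=0; pred: 14+0-4=10
Max prey = 45 at step 1

Answer: 45 1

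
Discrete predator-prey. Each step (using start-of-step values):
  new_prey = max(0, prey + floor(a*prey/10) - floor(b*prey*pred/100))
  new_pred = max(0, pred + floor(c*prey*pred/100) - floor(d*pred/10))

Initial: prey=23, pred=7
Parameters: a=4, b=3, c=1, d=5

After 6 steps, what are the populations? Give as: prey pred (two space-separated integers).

Step 1: prey: 23+9-4=28; pred: 7+1-3=5
Step 2: prey: 28+11-4=35; pred: 5+1-2=4
Step 3: prey: 35+14-4=45; pred: 4+1-2=3
Step 4: prey: 45+18-4=59; pred: 3+1-1=3
Step 5: prey: 59+23-5=77; pred: 3+1-1=3
Step 6: prey: 77+30-6=101; pred: 3+2-1=4

Answer: 101 4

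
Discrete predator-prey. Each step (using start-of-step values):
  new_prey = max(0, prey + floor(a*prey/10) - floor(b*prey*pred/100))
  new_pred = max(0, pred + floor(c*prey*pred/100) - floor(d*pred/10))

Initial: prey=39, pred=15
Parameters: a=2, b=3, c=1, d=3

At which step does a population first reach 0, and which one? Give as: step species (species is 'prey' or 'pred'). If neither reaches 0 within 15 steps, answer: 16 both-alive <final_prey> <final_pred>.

Step 1: prey: 39+7-17=29; pred: 15+5-4=16
Step 2: prey: 29+5-13=21; pred: 16+4-4=16
Step 3: prey: 21+4-10=15; pred: 16+3-4=15
Step 4: prey: 15+3-6=12; pred: 15+2-4=13
Step 5: prey: 12+2-4=10; pred: 13+1-3=11
Step 6: prey: 10+2-3=9; pred: 11+1-3=9
Step 7: prey: 9+1-2=8; pred: 9+0-2=7
Step 8: prey: 8+1-1=8; pred: 7+0-2=5
Step 9: prey: 8+1-1=8; pred: 5+0-1=4
Step 10: prey: 8+1-0=9; pred: 4+0-1=3
Step 11: prey: 9+1-0=10; pred: 3+0-0=3
Step 12: prey: 10+2-0=12; pred: 3+0-0=3
Step 13: prey: 12+2-1=13; pred: 3+0-0=3
Step 14: prey: 13+2-1=14; pred: 3+0-0=3
Step 15: prey: 14+2-1=15; pred: 3+0-0=3
No extinction within 15 steps

Answer: 16 both-alive 15 3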